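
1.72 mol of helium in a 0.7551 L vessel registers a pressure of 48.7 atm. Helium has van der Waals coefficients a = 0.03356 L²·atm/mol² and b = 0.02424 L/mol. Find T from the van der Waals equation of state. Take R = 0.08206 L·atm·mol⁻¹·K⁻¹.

T = (P + a n²/V²)(V − nb)/(nR)
P + a n²/V² = 48.7 + (0.03356)(1.72)²/(0.7551)² = 48.874 atm
V − nb = 0.7551 − (1.72)(0.02424) = 0.71341 L
T = (48.874)(0.71341)/((1.72)(0.08206)) = 247.0 K

T ≈ 247.0 K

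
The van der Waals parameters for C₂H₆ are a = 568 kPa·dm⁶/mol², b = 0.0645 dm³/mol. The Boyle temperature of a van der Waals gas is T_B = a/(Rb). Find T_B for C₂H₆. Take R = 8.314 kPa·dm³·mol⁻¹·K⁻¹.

For a van der Waals gas the second virial coefficient B₂ = b − a/(RT) vanishes at T_B = a/(Rb).
T_B = 568/(8.314×0.0645) = 568/0.53625 = 1059 K

T_B ≈ 1059 K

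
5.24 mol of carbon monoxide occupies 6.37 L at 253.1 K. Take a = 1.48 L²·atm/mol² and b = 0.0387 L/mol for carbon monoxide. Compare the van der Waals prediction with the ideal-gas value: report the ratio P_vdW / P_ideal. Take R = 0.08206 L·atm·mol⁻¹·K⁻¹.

Ideal: P_ideal = nRT/V = (5.24)(0.08206)(253.1)/6.37 = 17.0850 atm
vdW: P = nRT/(V − nb) − a n²/V² = 108.832/6.16721 − 40.6372/40.5769 = 17.6469 − 1.00149 = 16.6454 atm
Ratio = 16.6454/17.0850 = 0.9743

P_vdW / P_ideal ≈ 0.9743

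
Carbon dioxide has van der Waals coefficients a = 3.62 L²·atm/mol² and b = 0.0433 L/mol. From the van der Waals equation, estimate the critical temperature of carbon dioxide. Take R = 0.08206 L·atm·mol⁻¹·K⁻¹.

T_c ≈ 301.9 K

For a van der Waals gas, T_c = 8a/(27Rb).
T_c = 8×3.62/(27×0.08206×0.0433) = 28.960/0.095936 = 301.9 K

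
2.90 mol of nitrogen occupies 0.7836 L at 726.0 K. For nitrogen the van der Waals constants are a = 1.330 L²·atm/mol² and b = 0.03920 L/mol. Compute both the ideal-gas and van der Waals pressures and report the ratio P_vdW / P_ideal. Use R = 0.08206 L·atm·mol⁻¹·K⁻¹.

Ideal: P_ideal = nRT/V = (2.90)(0.08206)(726.0)/0.7836 = 220.481 atm
vdW: P = nRT/(V − nb) − a n²/V² = 172.769/0.669920 − 11.1853/0.614029 = 257.895 − 18.2162 = 239.679 atm
Ratio = 239.679/220.481 = 1.087

P_vdW / P_ideal ≈ 1.087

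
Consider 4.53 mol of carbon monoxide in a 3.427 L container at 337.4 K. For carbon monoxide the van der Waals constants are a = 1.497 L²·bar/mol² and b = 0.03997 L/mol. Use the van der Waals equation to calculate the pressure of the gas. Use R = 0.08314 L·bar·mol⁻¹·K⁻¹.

P ≈ 36.53 bar

P = nRT/(V − nb) − a n²/V²
nRT/(V − nb) = (4.53)(0.08314)(337.4)/(3.427 − 4.53×0.03997) = 127.07/3.2459 = 39.148 bar
a n²/V² = (1.497)(4.53)²/(3.427)² = 2.6157 bar
P = 39.148 − 2.6157 = 36.53 bar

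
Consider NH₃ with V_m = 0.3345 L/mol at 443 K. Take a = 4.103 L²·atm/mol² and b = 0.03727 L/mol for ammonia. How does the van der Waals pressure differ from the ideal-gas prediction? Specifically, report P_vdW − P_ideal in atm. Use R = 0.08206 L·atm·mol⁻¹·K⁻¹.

Ideal: P_ideal = RT/V_m = (0.08206)(443)/0.3345 = 108.677 atm
vdW: P = RT/(V_m − b) − a/V_m² = 36.3526/0.297230 − 4.103/0.111890 = 122.305 − 36.6699 = 85.635 atm
ΔP = 85.635 − 108.677 = -23.04 atm

ΔP ≈ -23.04 atm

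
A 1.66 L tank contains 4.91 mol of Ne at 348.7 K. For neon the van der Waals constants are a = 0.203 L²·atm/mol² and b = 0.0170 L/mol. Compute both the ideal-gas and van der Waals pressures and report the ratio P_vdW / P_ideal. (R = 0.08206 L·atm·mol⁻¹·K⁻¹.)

Ideal: P_ideal = nRT/V = (4.91)(0.08206)(348.7)/1.66 = 84.6363 atm
vdW: P = nRT/(V − nb) − a n²/V² = 140.496/1.57653 − 4.89394/2.75560 = 89.1172 − 1.77600 = 87.3412 atm
Ratio = 87.3412/84.6363 = 1.032

P_vdW / P_ideal ≈ 1.032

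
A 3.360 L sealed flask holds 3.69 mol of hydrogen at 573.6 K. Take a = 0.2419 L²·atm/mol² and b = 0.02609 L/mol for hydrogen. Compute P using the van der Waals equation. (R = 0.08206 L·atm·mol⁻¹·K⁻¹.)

P = nRT/(V − nb) − a n²/V²
nRT/(V − nb) = (3.69)(0.08206)(573.6)/(3.360 − 3.69×0.02609) = 173.69/3.2637 = 53.219 atm
a n²/V² = (0.2419)(3.69)²/(3.360)² = 0.29175 atm
P = 53.219 − 0.29175 = 52.93 atm

P ≈ 52.93 atm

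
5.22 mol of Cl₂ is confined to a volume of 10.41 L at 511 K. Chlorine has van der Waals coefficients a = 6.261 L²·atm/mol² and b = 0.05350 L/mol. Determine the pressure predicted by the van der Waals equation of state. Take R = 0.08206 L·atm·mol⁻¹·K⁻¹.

P = nRT/(V − nb) − a n²/V²
nRT/(V − nb) = (5.22)(0.08206)(511)/(10.41 − 5.22×0.05350) = 218.89/10.131 = 21.606 atm
a n²/V² = (6.261)(5.22)²/(10.41)² = 1.5743 atm
P = 21.606 − 1.5743 = 20.03 atm

P ≈ 20.03 atm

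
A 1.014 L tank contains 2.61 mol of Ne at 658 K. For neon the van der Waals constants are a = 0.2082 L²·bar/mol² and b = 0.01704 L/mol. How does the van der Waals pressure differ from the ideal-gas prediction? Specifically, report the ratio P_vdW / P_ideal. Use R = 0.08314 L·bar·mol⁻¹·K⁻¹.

Ideal: P_ideal = nRT/V = (2.61)(0.08314)(658)/1.014 = 140.812 bar
vdW: P = nRT/(V − nb) − a n²/V² = 142.783/0.969526 − 1.41828/1.02820 = 147.271 − 1.37938 = 145.892 bar
Ratio = 145.892/140.812 = 1.036

P_vdW / P_ideal ≈ 1.036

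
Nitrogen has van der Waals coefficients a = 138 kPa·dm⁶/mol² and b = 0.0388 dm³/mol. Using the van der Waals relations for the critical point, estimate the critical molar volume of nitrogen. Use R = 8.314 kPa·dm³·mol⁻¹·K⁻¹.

V_m,c ≈ 0.1164 dm³/mol

For a van der Waals gas, V_m,c = 3b.
V_m,c = 3×0.0388 = 0.1164 dm³/mol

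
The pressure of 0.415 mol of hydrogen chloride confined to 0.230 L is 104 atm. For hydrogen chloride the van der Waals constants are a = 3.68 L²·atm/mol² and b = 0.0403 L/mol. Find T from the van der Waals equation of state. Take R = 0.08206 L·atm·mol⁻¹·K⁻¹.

T ≈ 726.4 K

T = (P + a n²/V²)(V − nb)/(nR)
P + a n²/V² = 104 + (3.68)(0.415)²/(0.230)² = 115.98 atm
V − nb = 0.230 − (0.415)(0.0403) = 0.21328 L
T = (115.98)(0.21328)/((0.415)(0.08206)) = 726.4 K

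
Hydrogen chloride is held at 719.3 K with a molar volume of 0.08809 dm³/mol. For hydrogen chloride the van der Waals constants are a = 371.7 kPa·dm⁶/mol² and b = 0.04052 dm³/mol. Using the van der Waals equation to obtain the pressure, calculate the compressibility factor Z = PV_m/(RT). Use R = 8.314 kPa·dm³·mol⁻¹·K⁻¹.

P = RT/(V_m − b) − a/V_m² = (8.314)(719.3)/(0.08809 − 0.04052) − 371.7/(0.08809)²
  = 5980.3/0.047570 − 47900 = 125716 − 47900 = 77816 kPa
Z = PV_m/(RT) = (77816)(0.08809)/((8.314)(719.3)) = 6854.8/5980.3 = 1.146

Z ≈ 1.146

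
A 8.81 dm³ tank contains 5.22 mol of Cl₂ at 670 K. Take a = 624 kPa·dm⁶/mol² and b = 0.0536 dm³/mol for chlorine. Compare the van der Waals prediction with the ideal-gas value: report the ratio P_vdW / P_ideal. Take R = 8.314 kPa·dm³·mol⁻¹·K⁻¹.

Ideal: P_ideal = nRT/V = (5.22)(8.314)(670)/8.81 = 3300.50 kPa
vdW: P = nRT/(V − nb) − a n²/V² = 29077.4/8.53021 − 17003.0/77.6161 = 3408.76 − 219.065 = 3189.70 kPa
Ratio = 3189.70/3300.50 = 0.9664

P_vdW / P_ideal ≈ 0.9664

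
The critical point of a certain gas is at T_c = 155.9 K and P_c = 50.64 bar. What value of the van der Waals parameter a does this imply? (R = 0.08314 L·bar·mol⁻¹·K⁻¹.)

From T_c = 8a/(27Rb) and P_c = a/(27b²): a = 27 R² T_c²/(64 P_c).
a = 27×(0.08314)²×(155.9)²/(64×50.64) = 4536.0/3241.0 = 1.400 L²·bar/mol²

a ≈ 1.400 L²·bar/mol²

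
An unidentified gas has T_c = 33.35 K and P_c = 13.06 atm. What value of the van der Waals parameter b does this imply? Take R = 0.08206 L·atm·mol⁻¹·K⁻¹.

b ≈ 0.02619 L/mol

From T_c = 8a/(27Rb) and P_c = a/(27b²): b = R T_c/(8 P_c).
b = (0.08206)(33.35)/(8×13.06) = 2.7367/104.48 = 0.02619 L/mol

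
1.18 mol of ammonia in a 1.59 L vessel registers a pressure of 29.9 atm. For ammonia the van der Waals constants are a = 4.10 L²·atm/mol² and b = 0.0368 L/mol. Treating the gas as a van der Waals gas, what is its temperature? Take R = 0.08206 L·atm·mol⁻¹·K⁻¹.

T = (P + a n²/V²)(V − nb)/(nR)
P + a n²/V² = 29.9 + (4.10)(1.18)²/(1.59)² = 32.158 atm
V − nb = 1.59 − (1.18)(0.0368) = 1.5466 L
T = (32.158)(1.5466)/((1.18)(0.08206)) = 513.6 K

T ≈ 513.6 K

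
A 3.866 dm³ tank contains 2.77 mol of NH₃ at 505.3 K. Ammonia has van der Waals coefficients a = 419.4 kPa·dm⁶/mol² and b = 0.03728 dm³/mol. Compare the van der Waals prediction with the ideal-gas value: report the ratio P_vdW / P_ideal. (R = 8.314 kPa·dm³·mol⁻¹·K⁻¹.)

P_vdW / P_ideal ≈ 0.9559

Ideal: P_ideal = nRT/V = (2.77)(8.314)(505.3)/3.866 = 3010.07 kPa
vdW: P = nRT/(V − nb) − a n²/V² = 11636.9/3.76273 − 3218.01/14.9460 = 3092.67 − 215.309 = 2877.36 kPa
Ratio = 2877.36/3010.07 = 0.9559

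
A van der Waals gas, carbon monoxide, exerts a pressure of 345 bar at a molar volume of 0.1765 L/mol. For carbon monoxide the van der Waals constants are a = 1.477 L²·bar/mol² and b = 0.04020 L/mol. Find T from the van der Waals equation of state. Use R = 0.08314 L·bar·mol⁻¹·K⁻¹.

T ≈ 643.3 K

T = (P + a/V_m²)(V_m − b)/R
P + a/V_m² = 345 + 1.477/(0.1765)² = 392.41 bar
V_m − b = 0.1765 − 0.04020 = 0.13630 L/mol
T = (392.41)(0.13630)/0.08314 = 643.3 K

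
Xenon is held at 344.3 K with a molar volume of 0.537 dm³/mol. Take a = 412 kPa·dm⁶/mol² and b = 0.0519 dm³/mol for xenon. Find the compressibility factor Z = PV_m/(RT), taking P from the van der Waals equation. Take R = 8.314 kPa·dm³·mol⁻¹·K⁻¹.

Z ≈ 0.8390

P = RT/(V_m − b) − a/V_m² = (8.314)(344.3)/(0.537 − 0.0519) − 412/(0.537)²
  = 2862.5/0.48510 − 1428.7 = 5900.8 − 1428.7 = 4472.1 kPa
Z = PV_m/(RT) = (4472.1)(0.537)/((8.314)(344.3)) = 2401.5/2862.5 = 0.8390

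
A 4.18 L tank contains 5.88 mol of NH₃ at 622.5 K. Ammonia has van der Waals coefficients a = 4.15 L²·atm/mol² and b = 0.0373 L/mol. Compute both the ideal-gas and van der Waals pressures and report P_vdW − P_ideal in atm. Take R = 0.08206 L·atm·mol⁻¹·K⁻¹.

ΔP ≈ -4.233 atm

Ideal: P_ideal = nRT/V = (5.88)(0.08206)(622.5)/4.18 = 71.8575 atm
vdW: P = nRT/(V − nb) − a n²/V² = 300.364/3.96068 − 143.484/17.4724 = 75.8365 − 8.21204 = 67.6245 atm
ΔP = 67.6245 − 71.8575 = -4.233 atm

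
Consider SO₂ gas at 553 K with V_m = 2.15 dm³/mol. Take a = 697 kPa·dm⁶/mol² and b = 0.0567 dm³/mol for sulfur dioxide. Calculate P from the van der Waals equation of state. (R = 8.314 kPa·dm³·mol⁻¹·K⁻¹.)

P ≈ 2046 kPa

P = RT/(V_m − b) − a/V_m²
RT/(V_m − b) = (8.314)(553)/(2.15 − 0.0567) = 4597.6/2.0933 = 2196.3 kPa
a/V_m² = 697/(2.15)² = 150.78 kPa
P = 2196.3 − 150.78 = 2046 kPa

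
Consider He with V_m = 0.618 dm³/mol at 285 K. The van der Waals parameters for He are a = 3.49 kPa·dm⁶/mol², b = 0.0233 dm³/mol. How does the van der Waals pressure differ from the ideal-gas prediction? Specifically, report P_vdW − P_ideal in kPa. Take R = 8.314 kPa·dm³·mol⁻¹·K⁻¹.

Ideal: P_ideal = RT/V_m = (8.314)(285)/0.618 = 3834.13 kPa
vdW: P = RT/(V_m − b) − a/V_m² = 2369.49/0.594700 − 3.49/0.381924 = 3984.35 − 9.13794 = 3975.21 kPa
ΔP = 3975.21 − 3834.13 = 141.1 kPa

ΔP ≈ 141.1 kPa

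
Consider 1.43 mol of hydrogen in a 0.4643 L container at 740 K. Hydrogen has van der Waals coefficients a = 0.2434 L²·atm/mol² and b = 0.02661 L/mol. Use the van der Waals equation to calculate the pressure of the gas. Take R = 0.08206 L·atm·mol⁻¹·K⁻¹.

P = nRT/(V − nb) − a n²/V²
nRT/(V − nb) = (1.43)(0.08206)(740)/(0.4643 − 1.43×0.02661) = 86.836/0.42625 = 203.72 atm
a n²/V² = (0.2434)(1.43)²/(0.4643)² = 2.3088 atm
P = 203.72 − 2.3088 = 201.4 atm

P ≈ 201.4 atm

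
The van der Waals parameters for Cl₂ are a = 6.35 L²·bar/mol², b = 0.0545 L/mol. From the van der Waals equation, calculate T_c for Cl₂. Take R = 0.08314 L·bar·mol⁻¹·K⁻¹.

T_c ≈ 415.2 K

For a van der Waals gas, T_c = 8a/(27Rb).
T_c = 8×6.35/(27×0.08314×0.0545) = 50.800/0.12234 = 415.2 K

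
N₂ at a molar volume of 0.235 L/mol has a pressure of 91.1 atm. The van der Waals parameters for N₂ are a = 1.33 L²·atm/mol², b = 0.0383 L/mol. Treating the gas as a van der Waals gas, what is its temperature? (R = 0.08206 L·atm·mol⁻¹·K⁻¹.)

T ≈ 276.1 K

T = (P + a/V_m²)(V_m − b)/R
P + a/V_m² = 91.1 + 1.33/(0.235)² = 115.18 atm
V_m − b = 0.235 − 0.0383 = 0.19670 L/mol
T = (115.18)(0.19670)/0.08206 = 276.1 K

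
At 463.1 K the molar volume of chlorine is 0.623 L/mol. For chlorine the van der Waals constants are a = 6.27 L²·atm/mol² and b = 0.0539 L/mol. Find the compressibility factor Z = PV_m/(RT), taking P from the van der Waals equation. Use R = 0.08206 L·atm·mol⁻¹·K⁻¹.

Z ≈ 0.8299

P = RT/(V_m − b) − a/V_m² = (0.08206)(463.1)/(0.623 − 0.0539) − 6.27/(0.623)²
  = 38.002/0.56910 − 16.154 = 66.776 − 16.154 = 50.622 atm
Z = PV_m/(RT) = (50.622)(0.623)/((0.08206)(463.1)) = 31.538/38.002 = 0.8299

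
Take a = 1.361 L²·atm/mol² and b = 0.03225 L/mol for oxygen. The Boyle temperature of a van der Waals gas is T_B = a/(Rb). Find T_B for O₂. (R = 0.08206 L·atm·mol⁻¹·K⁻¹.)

For a van der Waals gas the second virial coefficient B₂ = b − a/(RT) vanishes at T_B = a/(Rb).
T_B = 1.361/(0.08206×0.03225) = 1.361/0.0026464 = 514.3 K

T_B ≈ 514.3 K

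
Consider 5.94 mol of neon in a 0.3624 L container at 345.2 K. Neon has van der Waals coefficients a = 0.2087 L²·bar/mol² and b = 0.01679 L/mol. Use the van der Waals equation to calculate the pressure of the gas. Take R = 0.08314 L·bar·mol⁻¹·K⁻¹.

P = nRT/(V − nb) − a n²/V²
nRT/(V − nb) = (5.94)(0.08314)(345.2)/(0.3624 − 5.94×0.01679) = 170.48/0.26267 = 649.03 bar
a n²/V² = (0.2087)(5.94)²/(0.3624)² = 56.069 bar
P = 649.03 − 56.069 = 593.0 bar

P ≈ 593.0 bar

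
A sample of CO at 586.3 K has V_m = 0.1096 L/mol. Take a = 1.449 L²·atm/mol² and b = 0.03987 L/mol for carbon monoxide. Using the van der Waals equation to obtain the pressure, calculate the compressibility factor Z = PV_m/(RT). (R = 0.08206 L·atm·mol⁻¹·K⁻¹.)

Z ≈ 1.297

P = RT/(V_m − b) − a/V_m² = (0.08206)(586.3)/(0.1096 − 0.03987) − 1.449/(0.1096)²
  = 48.112/0.069730 − 120.63 = 689.98 − 120.63 = 569.35 atm
Z = PV_m/(RT) = (569.35)(0.1096)/((0.08206)(586.3)) = 62.401/48.112 = 1.297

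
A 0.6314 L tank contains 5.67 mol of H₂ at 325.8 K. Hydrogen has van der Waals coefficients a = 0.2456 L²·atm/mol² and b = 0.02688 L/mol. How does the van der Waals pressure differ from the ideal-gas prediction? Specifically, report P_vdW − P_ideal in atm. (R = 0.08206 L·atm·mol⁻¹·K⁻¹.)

ΔP ≈ 56.59 atm

Ideal: P_ideal = nRT/V = (5.67)(0.08206)(325.8)/0.6314 = 240.083 atm
vdW: P = nRT/(V − nb) − a n²/V² = 151.588/0.478990 − 7.89577/0.398666 = 316.474 − 19.8055 = 296.669 atm
ΔP = 296.669 − 240.083 = 56.59 atm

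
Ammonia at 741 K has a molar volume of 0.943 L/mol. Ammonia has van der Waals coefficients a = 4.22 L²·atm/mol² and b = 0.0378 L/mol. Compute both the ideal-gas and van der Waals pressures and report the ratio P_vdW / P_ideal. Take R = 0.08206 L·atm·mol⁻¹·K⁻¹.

P_vdW / P_ideal ≈ 0.9682

Ideal: P_ideal = RT/V_m = (0.08206)(741)/0.943 = 64.4819 atm
vdW: P = RT/(V_m − b) − a/V_m² = 60.8065/0.905200 − 4.22/0.889249 = 67.1747 − 4.74558 = 62.4291 atm
Ratio = 62.4291/64.4819 = 0.9682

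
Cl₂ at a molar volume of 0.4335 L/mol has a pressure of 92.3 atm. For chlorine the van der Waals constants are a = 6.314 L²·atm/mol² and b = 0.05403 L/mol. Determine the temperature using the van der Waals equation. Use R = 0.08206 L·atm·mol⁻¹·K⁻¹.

T = (P + a/V_m²)(V_m − b)/R
P + a/V_m² = 92.3 + 6.314/(0.4335)² = 125.90 atm
V_m − b = 0.4335 − 0.05403 = 0.37947 L/mol
T = (125.90)(0.37947)/0.08206 = 582.2 K

T ≈ 582.2 K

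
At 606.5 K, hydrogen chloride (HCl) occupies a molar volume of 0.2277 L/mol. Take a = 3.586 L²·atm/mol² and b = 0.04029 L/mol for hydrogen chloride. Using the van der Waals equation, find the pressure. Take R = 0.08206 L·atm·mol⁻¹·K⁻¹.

P = RT/(V_m − b) − a/V_m²
RT/(V_m − b) = (0.08206)(606.5)/(0.2277 − 0.04029) = 49.769/0.18741 = 265.56 atm
a/V_m² = 3.586/(0.2277)² = 69.165 atm
P = 265.56 − 69.165 = 196.4 atm

P ≈ 196.4 atm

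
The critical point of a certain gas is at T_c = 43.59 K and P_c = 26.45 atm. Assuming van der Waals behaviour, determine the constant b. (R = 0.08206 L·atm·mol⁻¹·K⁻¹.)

b ≈ 0.01690 L/mol

From T_c = 8a/(27Rb) and P_c = a/(27b²): b = R T_c/(8 P_c).
b = (0.08206)(43.59)/(8×26.45) = 3.5770/211.60 = 0.01690 L/mol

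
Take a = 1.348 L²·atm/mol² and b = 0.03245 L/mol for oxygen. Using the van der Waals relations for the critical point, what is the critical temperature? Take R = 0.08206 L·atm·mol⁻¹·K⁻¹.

T_c ≈ 150.0 K

For a van der Waals gas, T_c = 8a/(27Rb).
T_c = 8×1.348/(27×0.08206×0.03245) = 10.784/0.071897 = 150.0 K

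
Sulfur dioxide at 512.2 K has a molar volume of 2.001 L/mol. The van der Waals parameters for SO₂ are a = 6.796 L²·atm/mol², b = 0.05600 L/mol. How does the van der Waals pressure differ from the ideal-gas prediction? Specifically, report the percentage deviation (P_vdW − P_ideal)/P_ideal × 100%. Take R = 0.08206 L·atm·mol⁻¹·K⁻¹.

Ideal: P_ideal = RT/V_m = (0.08206)(512.2)/2.001 = 21.0051 atm
vdW: P = RT/(V_m − b) − a/V_m² = 42.0311/1.94500 − 6.796/4.00400 = 21.6098 − 1.69730 = 19.9125 atm
% deviation = (19.9125 − 21.0051)/21.0051 × 100% = -5.20%

-5.20 %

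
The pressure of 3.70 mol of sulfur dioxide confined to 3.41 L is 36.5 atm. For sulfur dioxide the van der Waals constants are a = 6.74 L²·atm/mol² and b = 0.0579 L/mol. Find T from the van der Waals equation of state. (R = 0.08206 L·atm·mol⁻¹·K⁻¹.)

T ≈ 467.7 K

T = (P + a n²/V²)(V − nb)/(nR)
P + a n²/V² = 36.5 + (6.74)(3.70)²/(3.41)² = 44.435 atm
V − nb = 3.41 − (3.70)(0.0579) = 3.1958 L
T = (44.435)(3.1958)/((3.70)(0.08206)) = 467.7 K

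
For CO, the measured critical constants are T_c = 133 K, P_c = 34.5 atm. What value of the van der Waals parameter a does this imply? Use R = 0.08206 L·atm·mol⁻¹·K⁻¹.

From T_c = 8a/(27Rb) and P_c = a/(27b²): a = 27 R² T_c²/(64 P_c).
a = 27×(0.08206)²×(133)²/(64×34.5) = 3216.1/2208.0 = 1.457 L²·atm/mol²

a ≈ 1.457 L²·atm/mol²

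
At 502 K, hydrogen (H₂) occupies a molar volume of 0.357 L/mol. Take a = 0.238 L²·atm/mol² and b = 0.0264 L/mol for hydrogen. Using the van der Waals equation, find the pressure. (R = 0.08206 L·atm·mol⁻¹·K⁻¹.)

P = RT/(V_m − b) − a/V_m²
RT/(V_m − b) = (0.08206)(502)/(0.357 − 0.0264) = 41.194/0.33060 = 124.60 atm
a/V_m² = 0.238/(0.357)² = 1.8674 atm
P = 124.60 − 1.8674 = 122.7 atm

P ≈ 122.7 atm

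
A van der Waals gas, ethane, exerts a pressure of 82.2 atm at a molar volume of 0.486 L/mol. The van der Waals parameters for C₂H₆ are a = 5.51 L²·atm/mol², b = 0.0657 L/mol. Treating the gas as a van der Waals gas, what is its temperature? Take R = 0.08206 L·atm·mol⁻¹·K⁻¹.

T ≈ 540.5 K

T = (P + a/V_m²)(V_m − b)/R
P + a/V_m² = 82.2 + 5.51/(0.486)² = 105.53 atm
V_m − b = 0.486 − 0.0657 = 0.42030 L/mol
T = (105.53)(0.42030)/0.08206 = 540.5 K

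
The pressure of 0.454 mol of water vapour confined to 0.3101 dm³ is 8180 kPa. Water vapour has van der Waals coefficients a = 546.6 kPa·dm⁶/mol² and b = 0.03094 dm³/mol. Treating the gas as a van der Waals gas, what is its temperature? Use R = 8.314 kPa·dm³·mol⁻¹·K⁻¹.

T = (P + a n²/V²)(V − nb)/(nR)
P + a n²/V² = 8180 + (546.6)(0.454)²/(0.3101)² = 9351.6 kPa
V − nb = 0.3101 − (0.454)(0.03094) = 0.29605 dm³
T = (9351.6)(0.29605)/((0.454)(8.314)) = 733.5 K

T ≈ 733.5 K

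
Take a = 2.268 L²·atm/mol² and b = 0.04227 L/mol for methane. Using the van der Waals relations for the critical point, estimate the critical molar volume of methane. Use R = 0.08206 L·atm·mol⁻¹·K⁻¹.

V_m,c ≈ 0.1268 L/mol

For a van der Waals gas, V_m,c = 3b.
V_m,c = 3×0.04227 = 0.1268 L/mol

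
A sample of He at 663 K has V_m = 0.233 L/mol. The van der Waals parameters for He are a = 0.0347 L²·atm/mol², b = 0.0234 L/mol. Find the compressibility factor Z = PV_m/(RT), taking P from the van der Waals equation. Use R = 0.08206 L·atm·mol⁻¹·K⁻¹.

Z ≈ 1.109

P = RT/(V_m − b) − a/V_m² = (0.08206)(663)/(0.233 − 0.0234) − 0.0347/(0.233)²
  = 54.406/0.20960 − 0.63917 = 259.57 − 0.63917 = 258.93 atm
Z = PV_m/(RT) = (258.93)(0.233)/((0.08206)(663)) = 60.331/54.406 = 1.109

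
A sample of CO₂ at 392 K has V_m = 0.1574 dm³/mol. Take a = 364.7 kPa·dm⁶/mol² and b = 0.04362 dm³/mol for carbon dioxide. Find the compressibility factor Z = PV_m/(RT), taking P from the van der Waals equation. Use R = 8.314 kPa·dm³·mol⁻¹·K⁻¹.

Z ≈ 0.6724

P = RT/(V_m − b) − a/V_m² = (8.314)(392)/(0.1574 − 0.04362) − 364.7/(0.1574)²
  = 3259.1/0.11378 − 14721 = 28644 − 14721 = 13923 kPa
Z = PV_m/(RT) = (13923)(0.1574)/((8.314)(392)) = 2191.5/3259.1 = 0.6724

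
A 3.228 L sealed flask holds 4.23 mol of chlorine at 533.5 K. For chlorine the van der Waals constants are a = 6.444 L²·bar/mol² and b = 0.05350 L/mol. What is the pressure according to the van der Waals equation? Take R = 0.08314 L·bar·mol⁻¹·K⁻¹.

P ≈ 51.44 bar

P = nRT/(V − nb) − a n²/V²
nRT/(V − nb) = (4.23)(0.08314)(533.5)/(3.228 − 4.23×0.05350) = 187.62/3.0017 = 62.505 bar
a n²/V² = (6.444)(4.23)²/(3.228)² = 11.065 bar
P = 62.505 − 11.065 = 51.44 bar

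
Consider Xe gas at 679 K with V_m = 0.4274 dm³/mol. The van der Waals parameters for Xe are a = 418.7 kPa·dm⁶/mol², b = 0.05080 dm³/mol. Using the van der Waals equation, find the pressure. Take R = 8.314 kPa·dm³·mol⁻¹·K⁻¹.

P ≈ 12698 kPa

P = RT/(V_m − b) − a/V_m²
RT/(V_m − b) = (8.314)(679)/(0.4274 − 0.05080) = 5645.2/0.37660 = 14990 kPa
a/V_m² = 418.7/(0.4274)² = 2292.1 kPa
P = 14990 − 2292.1 = 12698 kPa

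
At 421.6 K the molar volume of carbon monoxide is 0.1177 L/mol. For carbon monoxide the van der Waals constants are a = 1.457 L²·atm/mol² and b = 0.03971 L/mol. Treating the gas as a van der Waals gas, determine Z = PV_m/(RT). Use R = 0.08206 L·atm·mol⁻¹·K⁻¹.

Z ≈ 1.151

P = RT/(V_m − b) − a/V_m² = (0.08206)(421.6)/(0.1177 − 0.03971) − 1.457/(0.1177)²
  = 34.596/0.077990 − 105.17 = 443.60 − 105.17 = 338.43 atm
Z = PV_m/(RT) = (338.43)(0.1177)/((0.08206)(421.6)) = 39.833/34.596 = 1.151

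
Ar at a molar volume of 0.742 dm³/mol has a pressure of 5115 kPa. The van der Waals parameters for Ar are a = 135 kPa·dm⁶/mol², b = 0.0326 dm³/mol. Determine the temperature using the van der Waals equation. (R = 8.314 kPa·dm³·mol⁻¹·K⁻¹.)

T = (P + a/V_m²)(V_m − b)/R
P + a/V_m² = 5115 + 135/(0.742)² = 5360.2 kPa
V_m − b = 0.742 − 0.0326 = 0.70940 dm³/mol
T = (5360.2)(0.70940)/8.314 = 457.4 K

T ≈ 457.4 K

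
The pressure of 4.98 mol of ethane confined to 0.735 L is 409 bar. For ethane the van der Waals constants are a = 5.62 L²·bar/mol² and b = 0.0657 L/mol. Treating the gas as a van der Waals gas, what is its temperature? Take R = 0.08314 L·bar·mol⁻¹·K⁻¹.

T ≈ 657.0 K

T = (P + a n²/V²)(V − nb)/(nR)
P + a n²/V² = 409 + (5.62)(4.98)²/(0.735)² = 667.00 bar
V − nb = 0.735 − (4.98)(0.0657) = 0.40781 L
T = (667.00)(0.40781)/((4.98)(0.08314)) = 657.0 K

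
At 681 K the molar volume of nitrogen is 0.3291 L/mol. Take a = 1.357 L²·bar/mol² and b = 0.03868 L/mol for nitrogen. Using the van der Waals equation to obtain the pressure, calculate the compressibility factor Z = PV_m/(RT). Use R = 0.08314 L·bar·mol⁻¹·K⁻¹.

P = RT/(V_m − b) − a/V_m² = (0.08314)(681)/(0.3291 − 0.03868) − 1.357/(0.3291)²
  = 56.618/0.29042 − 12.529 = 194.95 − 12.529 = 182.42 bar
Z = PV_m/(RT) = (182.42)(0.3291)/((0.08314)(681)) = 60.034/56.618 = 1.060

Z ≈ 1.060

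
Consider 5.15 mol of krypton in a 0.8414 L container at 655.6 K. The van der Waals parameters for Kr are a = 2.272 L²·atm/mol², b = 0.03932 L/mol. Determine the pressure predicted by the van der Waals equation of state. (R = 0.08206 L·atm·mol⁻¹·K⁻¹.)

P ≈ 348.5 atm

P = nRT/(V − nb) − a n²/V²
nRT/(V − nb) = (5.15)(0.08206)(655.6)/(0.8414 − 5.15×0.03932) = 277.06/0.63890 = 433.65 atm
a n²/V² = (2.272)(5.15)²/(0.8414)² = 85.117 atm
P = 433.65 − 85.117 = 348.5 atm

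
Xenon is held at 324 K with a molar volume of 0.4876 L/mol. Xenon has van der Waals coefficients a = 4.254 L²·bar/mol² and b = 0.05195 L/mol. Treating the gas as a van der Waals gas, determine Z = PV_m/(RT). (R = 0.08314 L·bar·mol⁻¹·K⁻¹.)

P = RT/(V_m − b) − a/V_m² = (0.08314)(324)/(0.4876 − 0.05195) − 4.254/(0.4876)²
  = 26.937/0.43565 − 17.892 = 61.832 − 17.892 = 43.940 bar
Z = PV_m/(RT) = (43.940)(0.4876)/((0.08314)(324)) = 21.425/26.937 = 0.7954

Z ≈ 0.7954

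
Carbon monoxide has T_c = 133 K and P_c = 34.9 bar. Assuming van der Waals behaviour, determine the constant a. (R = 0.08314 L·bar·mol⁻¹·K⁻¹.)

From T_c = 8a/(27Rb) and P_c = a/(27b²): a = 27 R² T_c²/(64 P_c).
a = 27×(0.08314)²×(133)²/(64×34.9) = 3301.3/2233.6 = 1.478 L²·bar/mol²

a ≈ 1.478 L²·bar/mol²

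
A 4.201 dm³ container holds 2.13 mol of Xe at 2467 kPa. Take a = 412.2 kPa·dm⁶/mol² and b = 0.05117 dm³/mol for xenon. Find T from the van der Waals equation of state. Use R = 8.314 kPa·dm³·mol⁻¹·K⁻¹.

T = (P + a n²/V²)(V − nb)/(nR)
P + a n²/V² = 2467 + (412.2)(2.13)²/(4.201)² = 2573.0 kPa
V − nb = 4.201 − (2.13)(0.05117) = 4.0920 dm³
T = (2573.0)(4.0920)/((2.13)(8.314)) = 594.5 K

T ≈ 594.5 K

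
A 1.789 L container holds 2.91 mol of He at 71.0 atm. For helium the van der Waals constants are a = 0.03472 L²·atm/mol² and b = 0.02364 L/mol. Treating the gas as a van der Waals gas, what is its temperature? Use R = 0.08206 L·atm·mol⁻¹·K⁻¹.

T = (P + a n²/V²)(V − nb)/(nR)
P + a n²/V² = 71.0 + (0.03472)(2.91)²/(1.789)² = 71.092 atm
V − nb = 1.789 − (2.91)(0.02364) = 1.7202 L
T = (71.092)(1.7202)/((2.91)(0.08206)) = 512.1 K

T ≈ 512.1 K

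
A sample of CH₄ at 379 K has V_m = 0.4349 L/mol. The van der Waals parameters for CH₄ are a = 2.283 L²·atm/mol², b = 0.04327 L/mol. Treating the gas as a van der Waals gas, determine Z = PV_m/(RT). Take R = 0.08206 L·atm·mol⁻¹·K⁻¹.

Z ≈ 0.9417

P = RT/(V_m − b) − a/V_m² = (0.08206)(379)/(0.4349 − 0.04327) − 2.283/(0.4349)²
  = 31.101/0.39163 − 12.071 = 79.414 − 12.071 = 67.343 atm
Z = PV_m/(RT) = (67.343)(0.4349)/((0.08206)(379)) = 29.287/31.101 = 0.9417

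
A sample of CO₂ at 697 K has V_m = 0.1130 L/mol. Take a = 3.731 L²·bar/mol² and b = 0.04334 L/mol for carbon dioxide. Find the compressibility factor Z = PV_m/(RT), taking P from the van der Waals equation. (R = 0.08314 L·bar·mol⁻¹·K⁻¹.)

P = RT/(V_m − b) − a/V_m² = (0.08314)(697)/(0.1130 − 0.04334) − 3.731/(0.1130)²
  = 57.949/0.069660 − 292.19 = 831.88 − 292.19 = 539.69 bar
Z = PV_m/(RT) = (539.69)(0.1130)/((0.08314)(697)) = 60.985/57.949 = 1.052

Z ≈ 1.052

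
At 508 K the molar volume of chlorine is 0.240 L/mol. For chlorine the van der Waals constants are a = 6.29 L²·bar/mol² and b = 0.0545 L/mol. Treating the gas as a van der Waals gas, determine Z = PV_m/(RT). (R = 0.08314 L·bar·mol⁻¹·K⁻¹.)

Z ≈ 0.6733

P = RT/(V_m − b) − a/V_m² = (0.08314)(508)/(0.240 − 0.0545) − 6.29/(0.240)²
  = 42.235/0.18550 − 109.20 = 227.68 − 109.20 = 118.48 bar
Z = PV_m/(RT) = (118.48)(0.240)/((0.08314)(508)) = 28.435/42.235 = 0.6733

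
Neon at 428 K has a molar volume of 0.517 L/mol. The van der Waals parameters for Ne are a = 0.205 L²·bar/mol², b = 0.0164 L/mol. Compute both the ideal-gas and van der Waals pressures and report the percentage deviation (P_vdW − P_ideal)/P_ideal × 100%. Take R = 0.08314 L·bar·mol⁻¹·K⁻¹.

Ideal: P_ideal = RT/V_m = (0.08314)(428)/0.517 = 68.8277 bar
vdW: P = RT/(V_m − b) − a/V_m² = 35.5839/0.500600 − 0.205/0.267289 = 71.0825 − 0.766960 = 70.3155 bar
% deviation = (70.3155 − 68.8277)/68.8277 × 100% = 2.16%

2.16 %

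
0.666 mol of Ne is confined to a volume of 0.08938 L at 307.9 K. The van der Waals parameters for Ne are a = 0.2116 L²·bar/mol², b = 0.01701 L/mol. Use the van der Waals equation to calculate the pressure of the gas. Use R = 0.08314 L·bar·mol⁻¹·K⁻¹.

P ≈ 206.7 bar

P = nRT/(V − nb) − a n²/V²
nRT/(V − nb) = (0.666)(0.08314)(307.9)/(0.08938 − 0.666×0.01701) = 17.049/0.078051 = 218.43 bar
a n²/V² = (0.2116)(0.666)²/(0.08938)² = 11.749 bar
P = 218.43 − 11.749 = 206.7 bar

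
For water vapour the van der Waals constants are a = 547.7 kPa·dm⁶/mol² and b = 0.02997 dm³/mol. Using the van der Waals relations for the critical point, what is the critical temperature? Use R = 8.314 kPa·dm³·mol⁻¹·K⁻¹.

T_c ≈ 651.3 K

For a van der Waals gas, T_c = 8a/(27Rb).
T_c = 8×547.7/(27×8.314×0.02997) = 4381.6/6.7276 = 651.3 K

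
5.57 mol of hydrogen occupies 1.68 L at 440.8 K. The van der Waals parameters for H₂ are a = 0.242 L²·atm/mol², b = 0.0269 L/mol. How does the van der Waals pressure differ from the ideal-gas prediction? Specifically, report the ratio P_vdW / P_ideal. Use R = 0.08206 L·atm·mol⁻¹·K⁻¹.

Ideal: P_ideal = nRT/V = (5.57)(0.08206)(440.8)/1.68 = 119.928 atm
vdW: P = nRT/(V − nb) − a n²/V² = 201.478/1.53017 − 7.50803/2.82240 = 131.670 − 2.66016 = 129.010 atm
Ratio = 129.010/119.928 = 1.076

P_vdW / P_ideal ≈ 1.076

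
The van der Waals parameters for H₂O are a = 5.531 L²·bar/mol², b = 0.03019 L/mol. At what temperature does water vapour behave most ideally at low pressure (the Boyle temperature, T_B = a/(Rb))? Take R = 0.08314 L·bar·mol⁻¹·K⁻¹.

For a van der Waals gas the second virial coefficient B₂ = b − a/(RT) vanishes at T_B = a/(Rb).
T_B = 5.531/(0.08314×0.03019) = 5.531/0.0025100 = 2204 K

T_B ≈ 2204 K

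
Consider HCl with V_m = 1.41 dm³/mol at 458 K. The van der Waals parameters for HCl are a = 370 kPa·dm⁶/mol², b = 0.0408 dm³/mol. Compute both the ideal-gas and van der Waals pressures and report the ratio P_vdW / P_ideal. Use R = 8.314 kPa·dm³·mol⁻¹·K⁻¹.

P_vdW / P_ideal ≈ 0.9609

Ideal: P_ideal = RT/V_m = (8.314)(458)/1.41 = 2700.58 kPa
vdW: P = RT/(V_m − b) − a/V_m² = 3807.81/1.36920 − 370/1.98810 = 2781.05 − 186.107 = 2594.94 kPa
Ratio = 2594.94/2700.58 = 0.9609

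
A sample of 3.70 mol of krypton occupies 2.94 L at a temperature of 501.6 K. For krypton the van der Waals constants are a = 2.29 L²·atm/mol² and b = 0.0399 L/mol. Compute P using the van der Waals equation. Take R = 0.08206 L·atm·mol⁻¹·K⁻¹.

P = nRT/(V − nb) − a n²/V²
nRT/(V − nb) = (3.70)(0.08206)(501.6)/(2.94 − 3.70×0.0399) = 152.30/2.7924 = 54.541 atm
a n²/V² = (2.29)(3.70)²/(2.94)² = 3.6270 atm
P = 54.541 − 3.6270 = 50.91 atm

P ≈ 50.91 atm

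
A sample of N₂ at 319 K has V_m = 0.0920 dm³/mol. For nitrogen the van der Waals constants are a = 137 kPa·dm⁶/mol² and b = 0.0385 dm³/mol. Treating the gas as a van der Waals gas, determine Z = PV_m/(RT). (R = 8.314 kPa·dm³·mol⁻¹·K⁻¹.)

Z ≈ 1.158

P = RT/(V_m − b) − a/V_m² = (8.314)(319)/(0.0920 − 0.0385) − 137/(0.0920)²
  = 2652.2/0.053500 − 16186 = 49574 − 16186 = 33388 kPa
Z = PV_m/(RT) = (33388)(0.0920)/((8.314)(319)) = 3071.7/2652.2 = 1.158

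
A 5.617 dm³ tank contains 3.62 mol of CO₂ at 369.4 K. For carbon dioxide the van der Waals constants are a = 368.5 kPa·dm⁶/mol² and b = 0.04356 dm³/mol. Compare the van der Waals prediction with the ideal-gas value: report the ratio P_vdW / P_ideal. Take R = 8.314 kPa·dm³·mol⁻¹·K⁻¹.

Ideal: P_ideal = nRT/V = (3.62)(8.314)(369.4)/5.617 = 1979.30 kPa
vdW: P = nRT/(V − nb) − a n²/V² = 11117.7/5.45931 − 4828.97/31.5507 = 2036.47 − 153.054 = 1883.42 kPa
Ratio = 1883.42/1979.30 = 0.9516

P_vdW / P_ideal ≈ 0.9516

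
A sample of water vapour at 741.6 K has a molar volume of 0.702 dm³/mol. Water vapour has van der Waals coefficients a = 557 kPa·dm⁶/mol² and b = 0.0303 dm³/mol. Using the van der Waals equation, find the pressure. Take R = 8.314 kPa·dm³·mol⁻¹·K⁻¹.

P = RT/(V_m − b) − a/V_m²
RT/(V_m − b) = (8.314)(741.6)/(0.702 − 0.0303) = 6165.7/0.67170 = 9179.2 kPa
a/V_m² = 557/(0.702)² = 1130.3 kPa
P = 9179.2 − 1130.3 = 8049 kPa

P ≈ 8049 kPa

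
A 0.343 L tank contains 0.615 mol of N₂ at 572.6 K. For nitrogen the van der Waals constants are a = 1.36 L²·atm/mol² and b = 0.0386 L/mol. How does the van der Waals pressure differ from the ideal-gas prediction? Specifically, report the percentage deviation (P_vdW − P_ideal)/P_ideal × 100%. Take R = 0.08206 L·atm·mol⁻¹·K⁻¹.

Ideal: P_ideal = nRT/V = (0.615)(0.08206)(572.6)/0.343 = 84.2488 atm
vdW: P = nRT/(V − nb) − a n²/V² = 28.8973/0.319261 − 0.514386/0.117649 = 90.5131 − 4.37221 = 86.1409 atm
% deviation = (86.1409 − 84.2488)/84.2488 × 100% = 2.25%

2.25 %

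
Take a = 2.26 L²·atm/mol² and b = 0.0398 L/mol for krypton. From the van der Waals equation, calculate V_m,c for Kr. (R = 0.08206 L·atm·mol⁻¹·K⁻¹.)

V_m,c ≈ 0.1194 L/mol

For a van der Waals gas, V_m,c = 3b.
V_m,c = 3×0.0398 = 0.1194 L/mol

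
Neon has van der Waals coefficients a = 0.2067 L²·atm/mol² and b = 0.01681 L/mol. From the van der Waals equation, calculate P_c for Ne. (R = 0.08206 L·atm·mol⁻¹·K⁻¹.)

P_c ≈ 27.09 atm

For a van der Waals gas, P_c = a/(27b²).
P_c = 0.2067/(27×(0.01681)²) = 0.2067/0.0076296 = 27.09 atm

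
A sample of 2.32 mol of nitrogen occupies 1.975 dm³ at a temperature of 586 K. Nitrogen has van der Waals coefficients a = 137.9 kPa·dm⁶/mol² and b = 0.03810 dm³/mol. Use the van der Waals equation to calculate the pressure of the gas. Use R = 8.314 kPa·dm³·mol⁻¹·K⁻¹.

P ≈ 5801 kPa

P = nRT/(V − nb) − a n²/V²
nRT/(V − nb) = (2.32)(8.314)(586)/(1.975 − 2.32×0.03810) = 11303/1.8866 = 5991.2 kPa
a n²/V² = (137.9)(2.32)²/(1.975)² = 190.29 kPa
P = 5991.2 − 190.29 = 5801 kPa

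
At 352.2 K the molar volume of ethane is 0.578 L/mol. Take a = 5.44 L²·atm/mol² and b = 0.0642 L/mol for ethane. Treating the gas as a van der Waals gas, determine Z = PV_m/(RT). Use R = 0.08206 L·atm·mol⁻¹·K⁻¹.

Z ≈ 0.7993

P = RT/(V_m − b) − a/V_m² = (0.08206)(352.2)/(0.578 − 0.0642) − 5.44/(0.578)²
  = 28.902/0.51380 − 16.283 = 56.251 − 16.283 = 39.968 atm
Z = PV_m/(RT) = (39.968)(0.578)/((0.08206)(352.2)) = 23.102/28.902 = 0.7993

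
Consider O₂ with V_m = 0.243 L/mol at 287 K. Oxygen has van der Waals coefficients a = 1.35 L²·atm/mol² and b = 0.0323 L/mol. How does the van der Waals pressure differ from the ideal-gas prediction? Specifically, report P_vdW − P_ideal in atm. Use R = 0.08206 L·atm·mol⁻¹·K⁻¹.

Ideal: P_ideal = RT/V_m = (0.08206)(287)/0.243 = 96.9186 atm
vdW: P = RT/(V_m − b) − a/V_m² = 23.5512/0.210700 − 1.35/0.0590490 = 111.776 − 22.8624 = 88.914 atm
ΔP = 88.914 − 96.9186 = -8.00 atm

ΔP ≈ -8.00 atm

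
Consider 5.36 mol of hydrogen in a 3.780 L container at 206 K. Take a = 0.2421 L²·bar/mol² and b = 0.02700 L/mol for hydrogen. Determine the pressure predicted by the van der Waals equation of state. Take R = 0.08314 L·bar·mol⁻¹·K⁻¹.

P ≈ 24.77 bar

P = nRT/(V − nb) − a n²/V²
nRT/(V − nb) = (5.36)(0.08314)(206)/(3.780 − 5.36×0.02700) = 91.800/3.6353 = 25.252 bar
a n²/V² = (0.2421)(5.36)²/(3.780)² = 0.48679 bar
P = 25.252 − 0.48679 = 24.77 bar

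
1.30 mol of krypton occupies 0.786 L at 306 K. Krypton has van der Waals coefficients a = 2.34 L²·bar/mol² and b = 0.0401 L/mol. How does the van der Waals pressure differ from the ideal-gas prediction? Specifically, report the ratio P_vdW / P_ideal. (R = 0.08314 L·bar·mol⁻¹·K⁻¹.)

P_vdW / P_ideal ≈ 0.9189

Ideal: P_ideal = nRT/V = (1.30)(0.08314)(306)/0.786 = 42.0777 bar
vdW: P = nRT/(V − nb) − a n²/V² = 33.0731/0.733870 − 3.95460/0.617796 = 45.0667 − 6.40114 = 38.6656 bar
Ratio = 38.6656/42.0777 = 0.9189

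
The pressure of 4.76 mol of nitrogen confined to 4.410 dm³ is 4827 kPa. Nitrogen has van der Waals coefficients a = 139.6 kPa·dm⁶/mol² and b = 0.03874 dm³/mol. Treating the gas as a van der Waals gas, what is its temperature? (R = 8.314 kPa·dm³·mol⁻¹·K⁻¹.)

T ≈ 532.8 K

T = (P + a n²/V²)(V − nb)/(nR)
P + a n²/V² = 4827 + (139.6)(4.76)²/(4.410)² = 4989.6 kPa
V − nb = 4.410 − (4.76)(0.03874) = 4.2256 dm³
T = (4989.6)(4.2256)/((4.76)(8.314)) = 532.8 K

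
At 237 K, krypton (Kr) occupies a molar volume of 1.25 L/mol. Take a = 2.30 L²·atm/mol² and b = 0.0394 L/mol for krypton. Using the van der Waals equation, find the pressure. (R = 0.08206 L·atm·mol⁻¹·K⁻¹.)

P = RT/(V_m − b) − a/V_m²
RT/(V_m − b) = (0.08206)(237)/(1.25 − 0.0394) = 19.448/1.2106 = 16.065 atm
a/V_m² = 2.30/(1.25)² = 1.4720 atm
P = 16.065 − 1.4720 = 14.59 atm

P ≈ 14.59 atm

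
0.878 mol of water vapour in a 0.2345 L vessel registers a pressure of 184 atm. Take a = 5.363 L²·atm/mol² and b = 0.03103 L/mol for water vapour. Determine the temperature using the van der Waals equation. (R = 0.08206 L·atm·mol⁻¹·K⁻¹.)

T ≈ 745.6 K

T = (P + a n²/V²)(V − nb)/(nR)
P + a n²/V² = 184 + (5.363)(0.878)²/(0.2345)² = 259.18 atm
V − nb = 0.2345 − (0.878)(0.03103) = 0.20726 L
T = (259.18)(0.20726)/((0.878)(0.08206)) = 745.6 K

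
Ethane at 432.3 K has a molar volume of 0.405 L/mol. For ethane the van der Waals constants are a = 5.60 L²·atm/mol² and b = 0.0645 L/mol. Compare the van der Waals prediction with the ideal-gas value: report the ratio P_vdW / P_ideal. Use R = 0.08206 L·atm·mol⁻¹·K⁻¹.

Ideal: P_ideal = RT/V_m = (0.08206)(432.3)/0.405 = 87.5915 atm
vdW: P = RT/(V_m − b) − a/V_m² = 35.4745/0.340500 − 5.60/0.164025 = 104.184 − 34.1411 = 70.043 atm
Ratio = 70.043/87.5915 = 0.7997

P_vdW / P_ideal ≈ 0.7997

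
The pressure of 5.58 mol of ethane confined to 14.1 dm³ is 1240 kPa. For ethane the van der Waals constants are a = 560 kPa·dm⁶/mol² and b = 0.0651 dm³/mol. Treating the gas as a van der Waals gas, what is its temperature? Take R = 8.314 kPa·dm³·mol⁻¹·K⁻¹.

T = (P + a n²/V²)(V − nb)/(nR)
P + a n²/V² = 1240 + (560)(5.58)²/(14.1)² = 1327.7 kPa
V − nb = 14.1 − (5.58)(0.0651) = 13.737 dm³
T = (1327.7)(13.737)/((5.58)(8.314)) = 393.1 K

T ≈ 393.1 K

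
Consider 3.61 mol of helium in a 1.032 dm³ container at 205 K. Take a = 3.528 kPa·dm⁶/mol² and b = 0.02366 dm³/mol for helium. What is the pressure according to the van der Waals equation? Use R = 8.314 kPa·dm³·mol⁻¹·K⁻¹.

P = nRT/(V − nb) − a n²/V²
nRT/(V − nb) = (3.61)(8.314)(205)/(1.032 − 3.61×0.02366) = 6152.8/0.94659 = 6500.0 kPa
a n²/V² = (3.528)(3.61)²/(1.032)² = 43.170 kPa
P = 6500.0 − 43.170 = 6457 kPa

P ≈ 6457 kPa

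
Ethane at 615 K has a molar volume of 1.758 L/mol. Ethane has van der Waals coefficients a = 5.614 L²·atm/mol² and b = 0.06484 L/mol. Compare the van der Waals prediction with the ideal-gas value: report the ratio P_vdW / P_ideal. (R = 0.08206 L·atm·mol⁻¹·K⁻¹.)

Ideal: P_ideal = RT/V_m = (0.08206)(615)/1.758 = 28.7070 atm
vdW: P = RT/(V_m − b) − a/V_m² = 50.4669/1.69316 − 5.614/3.09056 = 29.8063 − 1.81650 = 27.9898 atm
Ratio = 27.9898/28.7070 = 0.9750

P_vdW / P_ideal ≈ 0.9750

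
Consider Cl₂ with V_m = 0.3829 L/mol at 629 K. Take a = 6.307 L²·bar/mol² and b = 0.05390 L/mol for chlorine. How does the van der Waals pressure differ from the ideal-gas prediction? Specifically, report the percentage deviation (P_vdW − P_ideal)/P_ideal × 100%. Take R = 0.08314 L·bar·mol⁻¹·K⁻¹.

-15.11 %

Ideal: P_ideal = RT/V_m = (0.08314)(629)/0.3829 = 136.576 bar
vdW: P = RT/(V_m − b) − a/V_m² = 52.2951/0.329000 − 6.307/0.146612 = 158.952 − 43.0183 = 115.934 bar
% deviation = (115.934 − 136.576)/136.576 × 100% = -15.11%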